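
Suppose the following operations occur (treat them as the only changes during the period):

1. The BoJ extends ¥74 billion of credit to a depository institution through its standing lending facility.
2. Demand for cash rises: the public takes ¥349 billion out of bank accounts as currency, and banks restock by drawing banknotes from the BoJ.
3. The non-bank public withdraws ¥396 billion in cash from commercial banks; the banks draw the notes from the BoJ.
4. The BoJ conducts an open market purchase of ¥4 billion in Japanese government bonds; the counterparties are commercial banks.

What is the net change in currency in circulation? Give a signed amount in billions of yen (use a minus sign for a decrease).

BoJ balance sheet:
  Assets:      Securities +¥4B, Loans to banks +¥74B
  Liabilities: Bank reserves −¥667B, Currency in circulation +¥745B
So the change in currency in circulation is +¥745 billion.

+¥745 billion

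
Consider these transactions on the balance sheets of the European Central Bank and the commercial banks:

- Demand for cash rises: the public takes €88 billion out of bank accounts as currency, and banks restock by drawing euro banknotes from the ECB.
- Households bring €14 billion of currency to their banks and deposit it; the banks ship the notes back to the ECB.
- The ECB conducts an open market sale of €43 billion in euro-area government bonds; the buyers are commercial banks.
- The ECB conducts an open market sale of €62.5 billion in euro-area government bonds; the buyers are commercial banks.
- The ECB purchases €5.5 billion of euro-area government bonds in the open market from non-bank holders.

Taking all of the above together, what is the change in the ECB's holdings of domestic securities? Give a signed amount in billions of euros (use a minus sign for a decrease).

Currency withdrawal €88 billion: the ECB's securities portfolio is untouched → 0.
Currency deposit €14 billion: the ECB's securities portfolio is untouched → 0.
OMO sale (to banks) €43 billion: securities removed from the ECB's portfolio → −€43B.
OMO sale (to banks) €62.5 billion: securities removed from the ECB's portfolio → −€62.5B.
Asset purchase (from non-banks) €5.5 billion: securities added to the ECB's portfolio → +€5.5B.
Net: 0 + 0 − 43 − 62.5 + 5.5 = -€100 billion.

-€100 billion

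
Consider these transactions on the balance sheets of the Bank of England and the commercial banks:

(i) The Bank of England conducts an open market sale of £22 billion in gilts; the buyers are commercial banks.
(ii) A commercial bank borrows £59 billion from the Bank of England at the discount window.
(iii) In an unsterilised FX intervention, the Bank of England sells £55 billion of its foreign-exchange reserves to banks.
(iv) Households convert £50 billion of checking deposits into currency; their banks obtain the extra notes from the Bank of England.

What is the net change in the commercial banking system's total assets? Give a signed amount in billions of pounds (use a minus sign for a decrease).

Bank of England balance sheet:
  Assets:      Securities −£22B, Loans to banks +£59B, Foreign assets −£55B
  Liabilities: Bank reserves −£68B, Currency in circulation +£50B
Commercial banking system:
  Assets:      Reserves at CB −£68B, Securities +£22B, Foreign assets +£55B
  Liabilities: Checkable deposits −£50B, Borrowings from CB +£59B
Change in total bank assets = +£9 billion.

+£9 billion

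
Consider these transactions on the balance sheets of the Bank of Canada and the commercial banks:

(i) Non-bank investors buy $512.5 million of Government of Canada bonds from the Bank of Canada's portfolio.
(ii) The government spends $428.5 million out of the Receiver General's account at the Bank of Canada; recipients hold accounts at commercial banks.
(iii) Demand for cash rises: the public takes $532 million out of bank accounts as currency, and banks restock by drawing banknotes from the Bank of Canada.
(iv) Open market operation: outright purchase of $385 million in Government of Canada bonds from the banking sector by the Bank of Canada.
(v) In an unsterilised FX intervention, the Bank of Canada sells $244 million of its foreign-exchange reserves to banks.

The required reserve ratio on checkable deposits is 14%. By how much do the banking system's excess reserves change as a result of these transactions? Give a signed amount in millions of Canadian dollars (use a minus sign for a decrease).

Asset sale (to non-banks) $512.5 million: reserves −$512.5M, deposits −$512.5M.
Government spending $428.5 million: reserves +$428.5M, deposits +$428.5M.
Currency withdrawal $532 million: reserves −$532M, deposits −$532M.
OMO purchase (from banks) $385 million: reserves +$385M, deposits 0.
FX sale $244 million: reserves −$244M, deposits 0.
Totals: Δreserves = −$475M, Δdeposits = −$616M.
Δrequired reserves = 14% × −$616M = −$86.24M.
Δexcess reserves = Δreserves − Δrequired = −$475M − (−$86.24M) = -$388.76 million.

-$388.76 million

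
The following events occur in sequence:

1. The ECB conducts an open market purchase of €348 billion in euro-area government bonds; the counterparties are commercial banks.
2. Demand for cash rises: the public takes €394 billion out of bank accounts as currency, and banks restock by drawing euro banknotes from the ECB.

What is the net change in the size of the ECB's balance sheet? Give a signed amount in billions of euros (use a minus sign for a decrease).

OMO purchase (from banks) €348 billion: an ECB asset is acquired → +€348B.
Currency withdrawal €394 billion: only the composition of liabilities changes → 0.
Net: 348 + 0 = +€348 billion.

+€348 billion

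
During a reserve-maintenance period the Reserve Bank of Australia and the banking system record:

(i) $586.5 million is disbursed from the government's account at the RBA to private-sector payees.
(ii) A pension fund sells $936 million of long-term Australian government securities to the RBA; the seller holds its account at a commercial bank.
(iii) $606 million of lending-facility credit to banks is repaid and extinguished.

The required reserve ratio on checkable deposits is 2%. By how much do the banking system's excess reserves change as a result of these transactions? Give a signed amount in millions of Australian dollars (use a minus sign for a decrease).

+$886.05 million

Government spending $586.5 million: reserves +$586.5M, deposits +$586.5M.
Asset purchase (from non-banks) $936 million: reserves +$936M, deposits +$936M.
Discount-window repayment $606 million: reserves −$606M, deposits 0.
Totals: Δreserves = +$916.5M, Δdeposits = +$1522.5M.
Δrequired reserves = 2% × +$1522.5M = +$30.45M.
Δexcess reserves = Δreserves − Δrequired = +$916.5M − (+$30.45M) = +$886.05 million.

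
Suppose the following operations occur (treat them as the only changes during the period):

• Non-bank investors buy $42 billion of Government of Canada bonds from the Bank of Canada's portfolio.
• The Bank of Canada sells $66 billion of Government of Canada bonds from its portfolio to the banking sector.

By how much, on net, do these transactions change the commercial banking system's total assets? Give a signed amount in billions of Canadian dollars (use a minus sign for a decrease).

-$42 billion

Asset sale (to non-banks) $42 billion: bank balance sheets shrink → −$42B.
OMO sale (to banks) $66 billion: just an asset swap on bank balance sheets → 0.
Net: −42 + 0 = -$42 billion.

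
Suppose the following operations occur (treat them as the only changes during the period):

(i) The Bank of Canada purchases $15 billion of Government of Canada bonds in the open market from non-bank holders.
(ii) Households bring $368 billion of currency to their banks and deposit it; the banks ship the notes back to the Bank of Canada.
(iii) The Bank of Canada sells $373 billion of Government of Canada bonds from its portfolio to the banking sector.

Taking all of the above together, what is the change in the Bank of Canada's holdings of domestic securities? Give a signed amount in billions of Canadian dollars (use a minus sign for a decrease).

Bank of Canada balance sheet:
  Assets:      Securities −$358B
  Liabilities: Bank reserves +$10B, Currency in circulation −$368B
So the change in the Bank of Canada's holdings of domestic securities is -$358 billion.

-$358 billion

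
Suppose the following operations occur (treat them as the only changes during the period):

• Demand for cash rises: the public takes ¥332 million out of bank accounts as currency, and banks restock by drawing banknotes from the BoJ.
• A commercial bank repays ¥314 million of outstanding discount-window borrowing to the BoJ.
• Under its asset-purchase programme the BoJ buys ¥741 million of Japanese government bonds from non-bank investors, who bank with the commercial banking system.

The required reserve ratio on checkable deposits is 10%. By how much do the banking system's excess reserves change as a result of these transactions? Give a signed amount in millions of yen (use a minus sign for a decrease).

Currency withdrawal ¥332 million: reserves −¥332M, deposits −¥332M.
Discount-window repayment ¥314 million: reserves −¥314M, deposits 0.
Asset purchase (from non-banks) ¥741 million: reserves +¥741M, deposits +¥741M.
Totals: Δreserves = +¥95M, Δdeposits = +¥409M.
Δrequired reserves = 10% × +¥409M = +¥40.9M.
Δexcess reserves = Δreserves − Δrequired = +¥95M − (+¥40.9M) = +¥54.1 million.

+¥54.1 million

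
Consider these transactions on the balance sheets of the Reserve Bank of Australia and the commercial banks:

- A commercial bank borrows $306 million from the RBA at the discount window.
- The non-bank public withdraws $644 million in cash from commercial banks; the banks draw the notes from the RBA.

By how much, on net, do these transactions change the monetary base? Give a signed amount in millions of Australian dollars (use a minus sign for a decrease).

+$306 million

Discount-window loan $306 million: RBA balance sheet expands → +$306M.
Currency withdrawal $644 million: just a shift between currency and reserves — both are base money → 0.
Net: 306 + 0 = +$306 million.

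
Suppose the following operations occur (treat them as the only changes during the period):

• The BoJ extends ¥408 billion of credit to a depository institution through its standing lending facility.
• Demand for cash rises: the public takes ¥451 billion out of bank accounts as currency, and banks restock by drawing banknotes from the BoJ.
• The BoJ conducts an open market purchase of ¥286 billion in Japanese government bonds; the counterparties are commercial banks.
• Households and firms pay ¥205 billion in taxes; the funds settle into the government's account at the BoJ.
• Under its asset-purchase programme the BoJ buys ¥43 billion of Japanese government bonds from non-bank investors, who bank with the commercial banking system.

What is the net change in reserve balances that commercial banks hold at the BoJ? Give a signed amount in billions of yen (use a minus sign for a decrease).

Discount-window loan ¥408 billion: the loan is credited to the bank's reserve account → +¥408B.
Currency withdrawal ¥451 billion: banks swap reserves for currency → −¥451B.
OMO purchase (from banks) ¥286 billion: the BoJ pays by crediting reserve accounts → +¥286B.
Government account inflow ¥205 billion: funds move from bank reserves into the government account → −¥205B.
Asset purchase (from non-banks) ¥43 billion: the BoJ pays by crediting reserve accounts → +¥43B.
Net: 408 − 451 + 286 − 205 + 43 = +¥81 billion.

+¥81 billion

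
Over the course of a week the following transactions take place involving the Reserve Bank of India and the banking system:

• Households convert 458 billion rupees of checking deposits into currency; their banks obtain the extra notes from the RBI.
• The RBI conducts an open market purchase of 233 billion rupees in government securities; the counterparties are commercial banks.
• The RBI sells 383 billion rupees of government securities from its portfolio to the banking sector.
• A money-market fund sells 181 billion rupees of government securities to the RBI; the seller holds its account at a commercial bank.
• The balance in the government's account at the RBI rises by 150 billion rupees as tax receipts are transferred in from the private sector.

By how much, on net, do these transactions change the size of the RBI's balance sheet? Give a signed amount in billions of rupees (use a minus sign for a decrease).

Currency withdrawal 458 billion rupees: only the composition of liabilities changes → 0.
OMO purchase (from banks) 233 billion rupees: an RBI asset is acquired → +233B.
OMO sale (to banks) 383 billion rupees: an RBI asset is shed → −383B.
Asset purchase (from non-banks) 181 billion rupees: an RBI asset is acquired → +181B.
Government account inflow 150 billion rupees: only the composition of liabilities changes → 0.
Net: 0 + 233 − 383 + 181 + 0 = +31 billion.

+31 billion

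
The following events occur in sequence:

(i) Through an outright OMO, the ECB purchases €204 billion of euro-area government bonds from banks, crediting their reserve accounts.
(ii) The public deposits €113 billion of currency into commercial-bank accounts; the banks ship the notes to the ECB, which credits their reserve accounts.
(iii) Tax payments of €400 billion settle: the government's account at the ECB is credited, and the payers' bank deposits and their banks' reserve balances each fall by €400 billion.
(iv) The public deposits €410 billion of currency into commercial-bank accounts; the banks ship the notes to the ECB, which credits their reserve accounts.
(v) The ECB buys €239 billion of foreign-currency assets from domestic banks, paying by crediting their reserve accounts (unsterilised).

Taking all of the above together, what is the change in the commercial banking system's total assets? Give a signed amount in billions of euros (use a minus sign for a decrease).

+€123 billion

ECB balance sheet:
  Assets:      Securities +€204B, Foreign assets +€239B
  Liabilities: Bank reserves +€566B, Currency in circulation −€523B, Government deposits +€400B
Commercial banking system:
  Assets:      Reserves at CB +€566B, Securities −€204B, Foreign assets −€239B
  Liabilities: Checkable deposits +€123B
Change in total bank assets = +€123 billion.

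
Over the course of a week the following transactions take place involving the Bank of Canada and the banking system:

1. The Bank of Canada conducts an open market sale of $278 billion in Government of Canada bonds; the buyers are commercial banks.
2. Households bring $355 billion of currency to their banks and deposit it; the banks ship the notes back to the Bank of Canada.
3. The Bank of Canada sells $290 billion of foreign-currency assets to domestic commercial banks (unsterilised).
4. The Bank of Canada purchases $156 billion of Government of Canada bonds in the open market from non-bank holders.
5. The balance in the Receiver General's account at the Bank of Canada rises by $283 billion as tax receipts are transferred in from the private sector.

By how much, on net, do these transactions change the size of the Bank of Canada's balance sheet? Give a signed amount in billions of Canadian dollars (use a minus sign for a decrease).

-$412 billion

OMO sale (to banks) $278 billion: a Bank of Canada asset is shed → −$278B.
Currency deposit $355 billion: only the composition of liabilities changes → 0.
FX sale $290 billion: a Bank of Canada asset is shed → −$290B.
Asset purchase (from non-banks) $156 billion: a Bank of Canada asset is acquired → +$156B.
Government account inflow $283 billion: only the composition of liabilities changes → 0.
Net: −278 + 0 − 290 + 156 + 0 = -$412 billion.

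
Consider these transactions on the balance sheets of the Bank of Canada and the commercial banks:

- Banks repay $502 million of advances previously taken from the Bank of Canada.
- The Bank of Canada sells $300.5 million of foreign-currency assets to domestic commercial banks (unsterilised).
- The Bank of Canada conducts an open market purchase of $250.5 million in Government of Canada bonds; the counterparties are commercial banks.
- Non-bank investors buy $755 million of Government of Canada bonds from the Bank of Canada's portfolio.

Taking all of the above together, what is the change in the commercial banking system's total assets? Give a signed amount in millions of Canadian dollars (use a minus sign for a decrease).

-$1257 million

Discount-window repayment $502 million: bank balance sheets shrink → −$502M.
FX sale $300.5 million: just an asset swap on bank balance sheets → 0.
OMO purchase (from banks) $250.5 million: just an asset swap on bank balance sheets → 0.
Asset sale (to non-banks) $755 million: bank balance sheets shrink → −$755M.
Net: −502 + 0 + 0 − 755 = -$1257 million.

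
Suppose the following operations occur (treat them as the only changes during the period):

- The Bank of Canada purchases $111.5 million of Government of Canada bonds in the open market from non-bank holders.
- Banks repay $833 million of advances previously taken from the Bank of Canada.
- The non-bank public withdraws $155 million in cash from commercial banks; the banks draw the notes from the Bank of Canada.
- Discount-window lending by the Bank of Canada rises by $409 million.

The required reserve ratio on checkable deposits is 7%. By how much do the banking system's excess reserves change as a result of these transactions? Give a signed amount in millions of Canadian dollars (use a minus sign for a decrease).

-$464.455 million

Asset purchase (from non-banks) $111.5 million: reserves +$111.5M, deposits +$111.5M.
Discount-window repayment $833 million: reserves −$833M, deposits 0.
Currency withdrawal $155 million: reserves −$155M, deposits −$155M.
Discount-window loan $409 million: reserves +$409M, deposits 0.
Totals: Δreserves = −$467.5M, Δdeposits = −$43.5M.
Δrequired reserves = 7% × −$43.5M = −$3.045M.
Δexcess reserves = Δreserves − Δrequired = −$467.5M − (−$3.045M) = -$464.455 million.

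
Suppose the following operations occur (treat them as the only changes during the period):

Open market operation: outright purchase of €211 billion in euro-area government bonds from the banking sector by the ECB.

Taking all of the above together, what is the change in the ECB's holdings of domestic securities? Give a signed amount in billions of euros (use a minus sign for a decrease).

OMO purchase (from banks) €211 billion: securities added to the ECB's portfolio → +€211B.

+€211 billion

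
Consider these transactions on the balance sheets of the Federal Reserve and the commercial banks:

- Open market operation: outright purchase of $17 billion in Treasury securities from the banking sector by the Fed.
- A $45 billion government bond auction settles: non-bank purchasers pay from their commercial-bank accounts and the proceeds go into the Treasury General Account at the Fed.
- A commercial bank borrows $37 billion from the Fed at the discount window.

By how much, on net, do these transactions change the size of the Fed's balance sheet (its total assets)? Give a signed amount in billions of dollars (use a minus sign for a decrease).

+$54 billion

Fed balance sheet:
  Assets:      Securities +$17B, Loans to banks +$37B
  Liabilities: Bank reserves +$9B, Government deposits +$45B
Commercial banking system:
  Assets:      Reserves at CB +$9B, Securities −$17B
  Liabilities: Checkable deposits −$45B, Borrowings from CB +$37B
Change in total Fed assets = +$54 billion.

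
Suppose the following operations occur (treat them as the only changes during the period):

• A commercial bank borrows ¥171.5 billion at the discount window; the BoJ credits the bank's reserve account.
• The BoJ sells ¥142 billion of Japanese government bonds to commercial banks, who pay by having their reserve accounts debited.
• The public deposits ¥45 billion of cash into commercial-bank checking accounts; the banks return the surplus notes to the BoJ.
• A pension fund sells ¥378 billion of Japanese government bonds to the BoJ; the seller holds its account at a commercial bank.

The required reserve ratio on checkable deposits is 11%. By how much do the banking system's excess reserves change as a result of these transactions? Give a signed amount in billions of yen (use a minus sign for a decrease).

+¥405.97 billion

Discount-window loan ¥171.5 billion: reserves +¥171.5B, deposits 0.
OMO sale (to banks) ¥142 billion: reserves −¥142B, deposits 0.
Currency deposit ¥45 billion: reserves +¥45B, deposits +¥45B.
Asset purchase (from non-banks) ¥378 billion: reserves +¥378B, deposits +¥378B.
Totals: Δreserves = +¥452.5B, Δdeposits = +¥423B.
Δrequired reserves = 11% × +¥423B = +¥46.53B.
Δexcess reserves = Δreserves − Δrequired = +¥452.5B − (+¥46.53B) = +¥405.97 billion.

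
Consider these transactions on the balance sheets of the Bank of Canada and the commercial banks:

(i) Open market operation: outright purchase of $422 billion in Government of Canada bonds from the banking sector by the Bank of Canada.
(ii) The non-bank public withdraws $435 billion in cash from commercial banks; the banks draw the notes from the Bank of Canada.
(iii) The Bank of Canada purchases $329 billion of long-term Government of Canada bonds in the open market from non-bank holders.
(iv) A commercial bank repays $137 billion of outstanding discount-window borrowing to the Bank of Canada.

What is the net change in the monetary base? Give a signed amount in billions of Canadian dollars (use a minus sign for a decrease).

OMO purchase (from banks) $422 billion: Bank of Canada balance sheet expands → +$422B.
Currency withdrawal $435 billion: just a shift between currency and reserves — both are base money → 0.
Asset purchase (from non-banks) $329 billion: Bank of Canada balance sheet expands → +$329B.
Discount-window repayment $137 billion: Bank of Canada balance sheet contracts → −$137B.
Net: 422 + 0 + 329 − 137 = +$614 billion.

+$614 billion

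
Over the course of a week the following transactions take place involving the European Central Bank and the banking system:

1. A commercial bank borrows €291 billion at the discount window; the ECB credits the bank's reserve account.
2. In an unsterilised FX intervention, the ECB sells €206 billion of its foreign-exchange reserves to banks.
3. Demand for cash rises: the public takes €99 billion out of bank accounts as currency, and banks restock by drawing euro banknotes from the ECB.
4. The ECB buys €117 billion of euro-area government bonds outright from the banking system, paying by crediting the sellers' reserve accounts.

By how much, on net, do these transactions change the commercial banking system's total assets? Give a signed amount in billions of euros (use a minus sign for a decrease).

ECB balance sheet:
  Assets:      Securities +€117B, Loans to banks +€291B, Foreign assets −€206B
  Liabilities: Bank reserves +€103B, Currency in circulation +€99B
Commercial banking system:
  Assets:      Reserves at CB +€103B, Securities −€117B, Foreign assets +€206B
  Liabilities: Checkable deposits −€99B, Borrowings from CB +€291B
Change in total bank assets = +€192 billion.

+€192 billion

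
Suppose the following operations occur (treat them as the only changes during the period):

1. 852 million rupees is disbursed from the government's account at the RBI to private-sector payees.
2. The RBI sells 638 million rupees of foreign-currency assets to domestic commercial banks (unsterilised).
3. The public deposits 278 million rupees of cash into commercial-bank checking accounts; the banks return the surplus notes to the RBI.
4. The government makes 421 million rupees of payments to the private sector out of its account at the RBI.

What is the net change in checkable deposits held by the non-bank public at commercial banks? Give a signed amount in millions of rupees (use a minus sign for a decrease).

Government spending 852 million rupees: non-bank counterparties' bank balances rise → +852M.
FX sale 638 million rupees: the counterparty is a bank, so public deposits are unchanged → 0.
Currency deposit 278 million rupees: non-bank counterparties' bank balances rise → +278M.
Government spending 421 million rupees: non-bank counterparties' bank balances rise → +421M.
Net: 852 + 0 + 278 + 421 = +1551 million.

+1551 million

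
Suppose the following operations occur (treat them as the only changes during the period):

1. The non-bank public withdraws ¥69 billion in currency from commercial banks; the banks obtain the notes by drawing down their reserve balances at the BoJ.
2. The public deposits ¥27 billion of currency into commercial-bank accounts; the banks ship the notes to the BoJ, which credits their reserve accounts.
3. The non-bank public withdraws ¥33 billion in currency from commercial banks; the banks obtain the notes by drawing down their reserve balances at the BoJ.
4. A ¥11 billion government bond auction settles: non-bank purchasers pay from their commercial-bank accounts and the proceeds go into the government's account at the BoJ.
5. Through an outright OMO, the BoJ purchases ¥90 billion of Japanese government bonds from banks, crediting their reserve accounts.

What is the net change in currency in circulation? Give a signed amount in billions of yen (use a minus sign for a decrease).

+¥75 billion

BoJ balance sheet:
  Assets:      Securities +¥90B
  Liabilities: Bank reserves +¥4B, Currency in circulation +¥75B, Government deposits +¥11B
So the change in currency in circulation is +¥75 billion.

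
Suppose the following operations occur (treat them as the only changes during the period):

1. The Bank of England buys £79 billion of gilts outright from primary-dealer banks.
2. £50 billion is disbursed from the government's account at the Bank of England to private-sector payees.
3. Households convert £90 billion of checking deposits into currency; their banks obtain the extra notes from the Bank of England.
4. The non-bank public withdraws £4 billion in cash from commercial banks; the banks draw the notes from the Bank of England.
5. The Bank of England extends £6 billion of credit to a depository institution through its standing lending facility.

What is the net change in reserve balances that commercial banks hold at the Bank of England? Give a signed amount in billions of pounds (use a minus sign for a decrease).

OMO purchase (from banks) £79 billion: the Bank of England pays by crediting reserve accounts → +£79B.
Government spending £50 billion: government payments flow into bank reserve accounts → +£50B.
Currency withdrawal £90 billion: banks swap reserves for currency → −£90B.
Currency withdrawal £4 billion: banks swap reserves for currency → −£4B.
Discount-window loan £6 billion: the loan is credited to the bank's reserve account → +£6B.
Net: 79 + 50 − 90 − 4 + 6 = +£41 billion.

+£41 billion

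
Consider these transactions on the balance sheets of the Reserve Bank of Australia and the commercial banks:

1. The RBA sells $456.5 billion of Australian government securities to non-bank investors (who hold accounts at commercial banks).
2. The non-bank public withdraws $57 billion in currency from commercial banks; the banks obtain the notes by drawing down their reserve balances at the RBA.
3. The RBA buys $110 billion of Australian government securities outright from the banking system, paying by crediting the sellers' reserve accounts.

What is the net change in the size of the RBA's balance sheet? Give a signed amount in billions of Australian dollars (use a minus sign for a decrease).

-$346.5 billion

RBA balance sheet:
  Assets:      Securities −$346.5B
  Liabilities: Bank reserves −$403.5B, Currency in circulation +$57B
Change in total RBA assets = -$346.5 billion.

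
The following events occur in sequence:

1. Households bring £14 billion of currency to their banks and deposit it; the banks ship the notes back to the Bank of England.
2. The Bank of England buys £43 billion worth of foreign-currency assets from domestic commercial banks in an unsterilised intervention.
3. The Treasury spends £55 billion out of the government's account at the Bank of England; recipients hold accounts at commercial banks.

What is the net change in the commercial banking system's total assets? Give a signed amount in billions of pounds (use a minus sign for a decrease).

Currency deposit £14 billion: bank balance sheets expand → +£14B.
FX purchase £43 billion: just an asset swap on bank balance sheets → 0.
Government spending £55 billion: bank balance sheets expand → +£55B.
Net: 14 + 0 + 55 = +£69 billion.

+£69 billion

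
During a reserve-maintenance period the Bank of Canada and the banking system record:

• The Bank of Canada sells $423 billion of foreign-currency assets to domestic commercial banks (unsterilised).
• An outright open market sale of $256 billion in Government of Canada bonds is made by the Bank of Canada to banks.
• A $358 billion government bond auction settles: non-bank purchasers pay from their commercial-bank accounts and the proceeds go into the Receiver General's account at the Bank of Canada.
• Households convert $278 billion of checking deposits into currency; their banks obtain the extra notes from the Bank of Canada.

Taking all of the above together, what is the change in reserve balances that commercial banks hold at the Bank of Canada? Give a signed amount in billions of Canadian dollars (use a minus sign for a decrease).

-$1315 billion

FX sale $423 billion: the buying banks pay out of their reserve balances → −$423B.
OMO sale (to banks) $256 billion: the buying banks pay out of their reserve balances → −$256B.
Government account inflow $358 billion: funds move from bank reserves into the government account → −$358B.
Currency withdrawal $278 billion: banks swap reserves for currency → −$278B.
Net: −423 − 256 − 358 − 278 = -$1315 billion.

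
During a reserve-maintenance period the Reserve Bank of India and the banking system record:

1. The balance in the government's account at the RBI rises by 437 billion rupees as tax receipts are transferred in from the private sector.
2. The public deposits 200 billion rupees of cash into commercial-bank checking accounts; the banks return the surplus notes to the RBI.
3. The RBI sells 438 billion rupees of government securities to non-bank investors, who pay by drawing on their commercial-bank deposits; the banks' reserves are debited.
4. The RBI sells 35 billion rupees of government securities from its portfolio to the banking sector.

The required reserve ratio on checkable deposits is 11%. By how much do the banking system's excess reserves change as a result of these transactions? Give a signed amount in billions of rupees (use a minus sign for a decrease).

Government account inflow 437 billion rupees: reserves −437B, deposits −437B.
Currency deposit 200 billion rupees: reserves +200B, deposits +200B.
Asset sale (to non-banks) 438 billion rupees: reserves −438B, deposits −438B.
OMO sale (to banks) 35 billion rupees: reserves −35B, deposits 0.
Totals: Δreserves = −710B, Δdeposits = −675B.
Δrequired reserves = 11% × −675B = −74.25B.
Δexcess reserves = Δreserves − Δrequired = −710B − (−74.25B) = -635.75 billion.

-635.75 billion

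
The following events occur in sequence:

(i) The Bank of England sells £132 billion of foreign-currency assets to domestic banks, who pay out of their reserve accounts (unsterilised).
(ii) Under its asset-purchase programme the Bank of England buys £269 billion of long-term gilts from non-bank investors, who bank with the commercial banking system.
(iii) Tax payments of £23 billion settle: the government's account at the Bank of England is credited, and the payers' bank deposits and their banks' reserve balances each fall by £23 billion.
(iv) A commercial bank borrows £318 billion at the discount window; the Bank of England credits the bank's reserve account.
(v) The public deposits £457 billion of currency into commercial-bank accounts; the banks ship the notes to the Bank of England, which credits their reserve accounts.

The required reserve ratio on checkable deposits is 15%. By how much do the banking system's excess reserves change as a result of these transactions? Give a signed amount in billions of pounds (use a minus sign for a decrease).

+£783.55 billion

FX sale £132 billion: reserves −£132B, deposits 0.
Asset purchase (from non-banks) £269 billion: reserves +£269B, deposits +£269B.
Government account inflow £23 billion: reserves −£23B, deposits −£23B.
Discount-window loan £318 billion: reserves +£318B, deposits 0.
Currency deposit £457 billion: reserves +£457B, deposits +£457B.
Totals: Δreserves = +£889B, Δdeposits = +£703B.
Δrequired reserves = 15% × +£703B = +£105.45B.
Δexcess reserves = Δreserves − Δrequired = +£889B − (+£105.45B) = +£783.55 billion.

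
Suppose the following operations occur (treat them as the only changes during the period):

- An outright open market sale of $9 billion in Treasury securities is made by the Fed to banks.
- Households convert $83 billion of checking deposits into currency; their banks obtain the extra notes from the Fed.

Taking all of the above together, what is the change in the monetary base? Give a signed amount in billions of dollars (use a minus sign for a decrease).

-$9 billion

OMO sale (to banks) $9 billion: Fed balance sheet contracts → −$9B.
Currency withdrawal $83 billion: just a shift between currency and reserves — both are base money → 0.
Net: −9 + 0 = -$9 billion.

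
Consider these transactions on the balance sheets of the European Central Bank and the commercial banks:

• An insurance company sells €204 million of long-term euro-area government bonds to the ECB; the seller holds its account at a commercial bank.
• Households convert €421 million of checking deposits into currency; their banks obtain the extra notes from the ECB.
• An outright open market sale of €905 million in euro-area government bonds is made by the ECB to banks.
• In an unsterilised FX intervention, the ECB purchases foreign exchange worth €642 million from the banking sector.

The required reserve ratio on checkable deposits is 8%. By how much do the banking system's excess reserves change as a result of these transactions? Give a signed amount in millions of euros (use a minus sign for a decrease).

Asset purchase (from non-banks) €204 million: reserves +€204M, deposits +€204M.
Currency withdrawal €421 million: reserves −€421M, deposits −€421M.
OMO sale (to banks) €905 million: reserves −€905M, deposits 0.
FX purchase €642 million: reserves +€642M, deposits 0.
Totals: Δreserves = −€480M, Δdeposits = −€217M.
Δrequired reserves = 8% × −€217M = −€17.36M.
Δexcess reserves = Δreserves − Δrequired = −€480M − (−€17.36M) = -€462.64 million.

-€462.64 million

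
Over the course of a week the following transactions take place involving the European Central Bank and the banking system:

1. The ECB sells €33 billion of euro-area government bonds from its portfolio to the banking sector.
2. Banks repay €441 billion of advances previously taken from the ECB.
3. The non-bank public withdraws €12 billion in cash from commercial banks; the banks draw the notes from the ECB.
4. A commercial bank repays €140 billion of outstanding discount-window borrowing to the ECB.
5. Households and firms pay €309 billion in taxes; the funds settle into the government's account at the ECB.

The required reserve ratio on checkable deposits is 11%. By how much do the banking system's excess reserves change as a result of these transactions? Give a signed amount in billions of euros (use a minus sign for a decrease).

OMO sale (to banks) €33 billion: reserves −€33B, deposits 0.
Discount-window repayment €441 billion: reserves −€441B, deposits 0.
Currency withdrawal €12 billion: reserves −€12B, deposits −€12B.
Discount-window repayment €140 billion: reserves −€140B, deposits 0.
Government account inflow €309 billion: reserves −€309B, deposits −€309B.
Totals: Δreserves = −€935B, Δdeposits = −€321B.
Δrequired reserves = 11% × −€321B = −€35.31B.
Δexcess reserves = Δreserves − Δrequired = −€935B − (−€35.31B) = -€899.69 billion.

-€899.69 billion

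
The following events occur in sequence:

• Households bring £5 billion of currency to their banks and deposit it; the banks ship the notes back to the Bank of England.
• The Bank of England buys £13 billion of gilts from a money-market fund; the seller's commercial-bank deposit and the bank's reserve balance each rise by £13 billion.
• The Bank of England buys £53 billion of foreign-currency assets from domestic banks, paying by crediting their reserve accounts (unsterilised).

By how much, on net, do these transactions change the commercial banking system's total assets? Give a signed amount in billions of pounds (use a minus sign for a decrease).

Currency deposit £5 billion: bank balance sheets expand → +£5B.
Asset purchase (from non-banks) £13 billion: bank balance sheets expand → +£13B.
FX purchase £53 billion: just an asset swap on bank balance sheets → 0.
Net: 5 + 13 + 0 = +£18 billion.

+£18 billion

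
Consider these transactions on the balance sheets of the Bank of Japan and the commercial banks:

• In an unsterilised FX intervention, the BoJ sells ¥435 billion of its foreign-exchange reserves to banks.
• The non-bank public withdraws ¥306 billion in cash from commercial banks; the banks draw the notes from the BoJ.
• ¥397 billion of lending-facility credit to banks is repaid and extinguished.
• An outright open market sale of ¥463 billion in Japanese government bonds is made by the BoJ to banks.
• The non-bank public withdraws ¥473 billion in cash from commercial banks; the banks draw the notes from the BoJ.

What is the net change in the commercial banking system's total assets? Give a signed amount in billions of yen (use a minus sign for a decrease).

FX sale ¥435 billion: just an asset swap on bank balance sheets → 0.
Currency withdrawal ¥306 billion: bank balance sheets shrink → −¥306B.
Discount-window repayment ¥397 billion: bank balance sheets shrink → −¥397B.
OMO sale (to banks) ¥463 billion: just an asset swap on bank balance sheets → 0.
Currency withdrawal ¥473 billion: bank balance sheets shrink → −¥473B.
Net: 0 − 306 − 397 + 0 − 473 = -¥1176 billion.

-¥1176 billion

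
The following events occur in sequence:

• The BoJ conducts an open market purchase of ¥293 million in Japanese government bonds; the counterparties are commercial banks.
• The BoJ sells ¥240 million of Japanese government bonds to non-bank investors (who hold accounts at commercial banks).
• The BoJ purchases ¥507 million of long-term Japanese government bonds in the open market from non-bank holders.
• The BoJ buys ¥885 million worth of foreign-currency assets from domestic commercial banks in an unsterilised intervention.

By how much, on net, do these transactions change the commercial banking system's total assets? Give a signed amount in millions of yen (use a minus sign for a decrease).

BoJ balance sheet:
  Assets:      Securities +¥560M, Foreign assets +¥885M
  Liabilities: Bank reserves +¥1445M
Commercial banking system:
  Assets:      Reserves at CB +¥1445M, Securities −¥293M, Foreign assets −¥885M
  Liabilities: Checkable deposits +¥267M
Change in total bank assets = +¥267 million.

+¥267 million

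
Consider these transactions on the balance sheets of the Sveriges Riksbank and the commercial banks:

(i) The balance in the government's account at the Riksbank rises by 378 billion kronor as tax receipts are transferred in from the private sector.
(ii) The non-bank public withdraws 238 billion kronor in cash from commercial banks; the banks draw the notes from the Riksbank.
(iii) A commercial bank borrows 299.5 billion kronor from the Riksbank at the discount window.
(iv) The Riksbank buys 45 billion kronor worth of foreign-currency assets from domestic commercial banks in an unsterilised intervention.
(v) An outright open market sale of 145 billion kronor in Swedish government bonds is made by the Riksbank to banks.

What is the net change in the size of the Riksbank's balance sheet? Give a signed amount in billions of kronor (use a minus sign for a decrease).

+199.5 billion

Riksbank balance sheet:
  Assets:      Securities −145B, Loans to banks +299.5B, Foreign assets +45B
  Liabilities: Bank reserves −416.5B, Currency in circulation +238B, Government deposits +378B
Change in total Riksbank assets = +199.5 billion.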